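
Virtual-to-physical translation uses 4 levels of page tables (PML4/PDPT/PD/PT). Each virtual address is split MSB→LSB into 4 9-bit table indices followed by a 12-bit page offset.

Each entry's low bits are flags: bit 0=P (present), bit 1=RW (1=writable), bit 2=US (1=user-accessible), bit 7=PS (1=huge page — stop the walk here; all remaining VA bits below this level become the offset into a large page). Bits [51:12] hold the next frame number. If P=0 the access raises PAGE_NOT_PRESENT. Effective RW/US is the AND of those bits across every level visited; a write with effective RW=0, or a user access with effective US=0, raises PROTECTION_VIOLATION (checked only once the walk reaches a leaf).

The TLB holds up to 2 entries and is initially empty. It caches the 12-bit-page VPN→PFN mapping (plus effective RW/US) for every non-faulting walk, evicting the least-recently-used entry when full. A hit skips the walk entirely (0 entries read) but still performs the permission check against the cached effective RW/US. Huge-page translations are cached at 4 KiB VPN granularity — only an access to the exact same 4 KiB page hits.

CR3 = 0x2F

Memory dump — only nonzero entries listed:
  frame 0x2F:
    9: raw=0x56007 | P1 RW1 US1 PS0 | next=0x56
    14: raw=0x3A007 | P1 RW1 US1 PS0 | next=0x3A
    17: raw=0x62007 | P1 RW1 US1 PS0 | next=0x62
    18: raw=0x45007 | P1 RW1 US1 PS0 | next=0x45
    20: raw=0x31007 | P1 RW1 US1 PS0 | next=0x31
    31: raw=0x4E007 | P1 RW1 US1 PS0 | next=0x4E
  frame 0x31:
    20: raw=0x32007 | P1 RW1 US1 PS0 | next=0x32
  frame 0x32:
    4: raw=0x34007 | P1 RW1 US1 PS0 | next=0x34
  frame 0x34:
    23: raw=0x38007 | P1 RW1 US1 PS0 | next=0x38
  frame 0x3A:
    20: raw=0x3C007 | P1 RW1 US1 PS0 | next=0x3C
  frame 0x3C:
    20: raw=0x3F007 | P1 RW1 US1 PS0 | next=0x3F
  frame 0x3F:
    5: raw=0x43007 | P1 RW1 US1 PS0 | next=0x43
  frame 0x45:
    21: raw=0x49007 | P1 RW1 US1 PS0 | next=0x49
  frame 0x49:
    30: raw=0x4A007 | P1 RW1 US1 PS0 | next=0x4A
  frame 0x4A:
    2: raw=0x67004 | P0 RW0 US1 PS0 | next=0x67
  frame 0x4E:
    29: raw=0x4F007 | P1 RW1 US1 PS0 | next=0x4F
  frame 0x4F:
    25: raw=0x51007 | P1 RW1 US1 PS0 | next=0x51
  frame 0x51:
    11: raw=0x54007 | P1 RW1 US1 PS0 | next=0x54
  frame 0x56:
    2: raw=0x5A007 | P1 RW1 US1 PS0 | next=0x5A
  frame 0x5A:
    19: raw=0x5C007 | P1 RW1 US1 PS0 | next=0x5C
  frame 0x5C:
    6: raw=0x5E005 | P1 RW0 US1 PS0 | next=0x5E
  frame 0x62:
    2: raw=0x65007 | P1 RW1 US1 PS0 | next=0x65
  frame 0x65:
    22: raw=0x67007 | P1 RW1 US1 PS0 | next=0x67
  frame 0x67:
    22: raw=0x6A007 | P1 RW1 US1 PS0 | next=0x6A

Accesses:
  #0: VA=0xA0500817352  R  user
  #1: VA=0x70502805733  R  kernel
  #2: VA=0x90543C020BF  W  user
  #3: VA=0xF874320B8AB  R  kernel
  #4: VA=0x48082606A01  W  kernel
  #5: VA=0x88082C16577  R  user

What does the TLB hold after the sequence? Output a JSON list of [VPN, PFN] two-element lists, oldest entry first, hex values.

Trace:
#0 VA=0xA0500817352 (r,user):
  L0 @0x2F[20] → 0x31007  P=1,RW=1,US=1,PS=0
  L1 @0x31[20] → 0x32007  P=1,RW=1,US=1,PS=0
  L2 @0x32[4] → 0x34007  P=1,RW=1,US=1,PS=0
  L3 @0x34[23] → 0x38007  P=1,RW=1,US=1,PS=0
  → PA=0x38352  (4 entries read)
#1 VA=0x70502805733 (r,kernel):
  L0 @0x2F[14] → 0x3A007  P=1,RW=1,US=1,PS=0
  L1 @0x3A[20] → 0x3C007  P=1,RW=1,US=1,PS=0
  L2 @0x3C[20] → 0x3F007  P=1,RW=1,US=1,PS=0
  L3 @0x3F[5] → 0x43007  P=1,RW=1,US=1,PS=0
  → PA=0x43733  (4 entries read)
#2 VA=0x90543C020BF (w,user):
  L0 @0x2F[18] → 0x45007  P=1,RW=1,US=1,PS=0
  L1 @0x45[21] → 0x49007  P=1,RW=1,US=1,PS=0
  L2 @0x49[30] → 0x4A007  P=1,RW=1,US=1,PS=0
  L3 @0x4A[2] → 0x67004  P=0,RW=0,US=1,PS=0
  ✗ PAGE_NOT_PRESENT  [4 reads]
#3 VA=0xF874320B8AB (r,kernel):
  L0 @0x2F[31] → 0x4E007  P=1,RW=1,US=1,PS=0
  L1 @0x4E[29] → 0x4F007  P=1,RW=1,US=1,PS=0
  L2 @0x4F[25] → 0x51007  P=1,RW=1,US=1,PS=0
  L3 @0x51[11] → 0x54007  P=1,RW=1,US=1,PS=0
  → PA=0x548AB  (4 entries read)
#4 VA=0x48082606A01 (w,kernel):
  L0 @0x2F[9] → 0x56007  P=1,RW=1,US=1,PS=0
  L1 @0x56[2] → 0x5A007  P=1,RW=1,US=1,PS=0
  L2 @0x5A[19] → 0x5C007  P=1,RW=1,US=1,PS=0
  L3 @0x5C[6] → 0x5E005  P=1,RW=0,US=1,PS=0
  ✗ PROTECTION_VIOLATION  [4 reads]
#5 VA=0x88082C16577 (r,user):
  L0 @0x2F[17] → 0x62007  P=1,RW=1,US=1,PS=0
  L1 @0x62[2] → 0x65007  P=1,RW=1,US=1,PS=0
  L2 @0x65[22] → 0x67007  P=1,RW=1,US=1,PS=0
  L3 @0x67[22] → 0x6A007  P=1,RW=1,US=1,PS=0
  → PA=0x6A577  (4 entries read)

TLB: [["0xF874320B", "0x54"], ["0x88082C16", "0x6A"]]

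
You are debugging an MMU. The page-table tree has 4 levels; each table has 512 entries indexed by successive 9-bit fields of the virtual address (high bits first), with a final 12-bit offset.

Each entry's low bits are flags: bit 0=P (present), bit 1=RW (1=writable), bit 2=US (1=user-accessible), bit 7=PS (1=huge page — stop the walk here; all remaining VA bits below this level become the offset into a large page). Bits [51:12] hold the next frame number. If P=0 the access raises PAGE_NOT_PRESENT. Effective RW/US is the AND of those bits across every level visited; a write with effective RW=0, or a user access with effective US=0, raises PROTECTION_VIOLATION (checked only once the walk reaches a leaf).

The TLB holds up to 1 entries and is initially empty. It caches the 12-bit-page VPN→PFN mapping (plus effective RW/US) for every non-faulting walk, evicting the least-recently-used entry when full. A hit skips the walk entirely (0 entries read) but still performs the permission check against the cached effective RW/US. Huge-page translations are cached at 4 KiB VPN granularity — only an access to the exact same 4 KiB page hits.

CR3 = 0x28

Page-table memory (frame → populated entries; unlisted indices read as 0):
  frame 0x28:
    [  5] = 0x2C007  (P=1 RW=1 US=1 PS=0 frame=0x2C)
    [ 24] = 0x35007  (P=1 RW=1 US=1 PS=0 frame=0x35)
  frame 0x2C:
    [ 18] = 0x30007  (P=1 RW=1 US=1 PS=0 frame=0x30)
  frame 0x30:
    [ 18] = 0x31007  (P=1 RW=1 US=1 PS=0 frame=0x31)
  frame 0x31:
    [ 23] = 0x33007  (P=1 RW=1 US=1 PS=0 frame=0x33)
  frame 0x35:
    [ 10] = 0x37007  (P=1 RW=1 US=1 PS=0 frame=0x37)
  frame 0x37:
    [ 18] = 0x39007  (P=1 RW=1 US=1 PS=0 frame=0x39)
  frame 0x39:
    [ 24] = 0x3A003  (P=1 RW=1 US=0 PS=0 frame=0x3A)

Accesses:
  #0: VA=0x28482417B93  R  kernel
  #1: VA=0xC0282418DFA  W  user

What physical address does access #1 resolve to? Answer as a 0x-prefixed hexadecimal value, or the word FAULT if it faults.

Per-access translation:
#0 VA=0x28482417B93 (r,kernel):
  L0: frame=0x28 idx=5 entry=0x2C007 [P=1 RW=1 US=1 PS=0]
  L1: frame=0x2C idx=18 entry=0x30007 [P=1 RW=1 US=1 PS=0]
  L2: frame=0x30 idx=18 entry=0x31007 [P=1 RW=1 US=1 PS=0]
  L3: frame=0x31 idx=23 entry=0x33007 [P=1 RW=1 US=1 PS=0]
  → PA=0x33B93  (4 entries read)
#1 VA=0xC0282418DFA (w,user):
  L0: frame=0x28 idx=24 entry=0x35007 [P=1 RW=1 US=1 PS=0]
  L1: frame=0x35 idx=10 entry=0x37007 [P=1 RW=1 US=1 PS=0]
  L2: frame=0x37 idx=18 entry=0x39007 [P=1 RW=1 US=1 PS=0]
  L3: frame=0x39 idx=24 entry=0x3A003 [P=1 RW=1 US=0 PS=0]
  ⇒ fault: PROTECTION_VIOLATION  — 4 lookups

Access #1 PA: FAULT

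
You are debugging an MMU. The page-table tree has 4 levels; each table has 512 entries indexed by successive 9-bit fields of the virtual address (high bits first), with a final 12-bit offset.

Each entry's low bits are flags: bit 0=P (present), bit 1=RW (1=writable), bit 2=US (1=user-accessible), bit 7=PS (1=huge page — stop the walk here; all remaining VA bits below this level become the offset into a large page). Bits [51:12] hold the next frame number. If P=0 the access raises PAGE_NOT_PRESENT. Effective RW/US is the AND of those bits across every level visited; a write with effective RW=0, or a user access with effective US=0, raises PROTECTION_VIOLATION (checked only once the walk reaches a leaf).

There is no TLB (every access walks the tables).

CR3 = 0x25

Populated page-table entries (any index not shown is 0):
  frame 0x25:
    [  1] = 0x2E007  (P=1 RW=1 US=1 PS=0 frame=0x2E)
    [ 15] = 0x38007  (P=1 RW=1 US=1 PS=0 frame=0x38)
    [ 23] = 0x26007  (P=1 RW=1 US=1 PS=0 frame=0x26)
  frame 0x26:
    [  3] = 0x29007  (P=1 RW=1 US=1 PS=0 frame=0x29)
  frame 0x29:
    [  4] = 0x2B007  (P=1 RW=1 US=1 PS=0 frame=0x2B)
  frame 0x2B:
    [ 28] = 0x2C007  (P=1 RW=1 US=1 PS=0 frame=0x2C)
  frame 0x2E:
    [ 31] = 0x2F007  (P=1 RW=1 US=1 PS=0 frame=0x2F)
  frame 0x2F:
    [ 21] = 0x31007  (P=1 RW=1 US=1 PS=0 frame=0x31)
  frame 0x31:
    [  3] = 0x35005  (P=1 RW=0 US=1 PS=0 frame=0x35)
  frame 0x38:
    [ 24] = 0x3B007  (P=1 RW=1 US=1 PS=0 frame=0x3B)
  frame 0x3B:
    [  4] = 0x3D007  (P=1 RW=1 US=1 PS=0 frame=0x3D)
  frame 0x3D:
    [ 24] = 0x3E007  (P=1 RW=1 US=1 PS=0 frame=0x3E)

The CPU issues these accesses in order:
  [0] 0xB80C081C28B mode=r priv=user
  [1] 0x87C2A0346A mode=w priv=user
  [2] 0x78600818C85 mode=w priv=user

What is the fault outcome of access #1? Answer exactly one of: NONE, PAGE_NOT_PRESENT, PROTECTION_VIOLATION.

Walk each access:
#0 VA=0xB80C081C28B (r,user):
  L0 @0x25[23] → 0x26007  P=1,RW=1,US=1,PS=0
  L1 @0x26[3] → 0x29007  P=1,RW=1,US=1,PS=0
  L2 @0x29[4] → 0x2B007  P=1,RW=1,US=1,PS=0
  L3 @0x2B[28] → 0x2C007  P=1,RW=1,US=1,PS=0
  → PA=0x2C28B  (4 entries read)
#1 VA=0x87C2A0346A (w,user):
  L0 @0x25[1] → 0x2E007  P=1,RW=1,US=1,PS=0
  L1 @0x2E[31] → 0x2F007  P=1,RW=1,US=1,PS=0
  L2 @0x2F[21] → 0x31007  P=1,RW=1,US=1,PS=0
  L3 @0x31[3] → 0x35005  P=1,RW=0,US=1,PS=0
  → PROTECTION_VIOLATION  (4 entries read)
#2 VA=0x78600818C85 (w,user):
  L0 @0x25[15] → 0x38007  P=1,RW=1,US=1,PS=0
  L1 @0x38[24] → 0x3B007  P=1,RW=1,US=1,PS=0
  L2 @0x3B[4] → 0x3D007  P=1,RW=1,US=1,PS=0
  L3 @0x3D[24] → 0x3E007  P=1,RW=1,US=1,PS=0
  → PA=0x3EC85  (4 entries read)

Access #1 fault: PROTECTION_VIOLATION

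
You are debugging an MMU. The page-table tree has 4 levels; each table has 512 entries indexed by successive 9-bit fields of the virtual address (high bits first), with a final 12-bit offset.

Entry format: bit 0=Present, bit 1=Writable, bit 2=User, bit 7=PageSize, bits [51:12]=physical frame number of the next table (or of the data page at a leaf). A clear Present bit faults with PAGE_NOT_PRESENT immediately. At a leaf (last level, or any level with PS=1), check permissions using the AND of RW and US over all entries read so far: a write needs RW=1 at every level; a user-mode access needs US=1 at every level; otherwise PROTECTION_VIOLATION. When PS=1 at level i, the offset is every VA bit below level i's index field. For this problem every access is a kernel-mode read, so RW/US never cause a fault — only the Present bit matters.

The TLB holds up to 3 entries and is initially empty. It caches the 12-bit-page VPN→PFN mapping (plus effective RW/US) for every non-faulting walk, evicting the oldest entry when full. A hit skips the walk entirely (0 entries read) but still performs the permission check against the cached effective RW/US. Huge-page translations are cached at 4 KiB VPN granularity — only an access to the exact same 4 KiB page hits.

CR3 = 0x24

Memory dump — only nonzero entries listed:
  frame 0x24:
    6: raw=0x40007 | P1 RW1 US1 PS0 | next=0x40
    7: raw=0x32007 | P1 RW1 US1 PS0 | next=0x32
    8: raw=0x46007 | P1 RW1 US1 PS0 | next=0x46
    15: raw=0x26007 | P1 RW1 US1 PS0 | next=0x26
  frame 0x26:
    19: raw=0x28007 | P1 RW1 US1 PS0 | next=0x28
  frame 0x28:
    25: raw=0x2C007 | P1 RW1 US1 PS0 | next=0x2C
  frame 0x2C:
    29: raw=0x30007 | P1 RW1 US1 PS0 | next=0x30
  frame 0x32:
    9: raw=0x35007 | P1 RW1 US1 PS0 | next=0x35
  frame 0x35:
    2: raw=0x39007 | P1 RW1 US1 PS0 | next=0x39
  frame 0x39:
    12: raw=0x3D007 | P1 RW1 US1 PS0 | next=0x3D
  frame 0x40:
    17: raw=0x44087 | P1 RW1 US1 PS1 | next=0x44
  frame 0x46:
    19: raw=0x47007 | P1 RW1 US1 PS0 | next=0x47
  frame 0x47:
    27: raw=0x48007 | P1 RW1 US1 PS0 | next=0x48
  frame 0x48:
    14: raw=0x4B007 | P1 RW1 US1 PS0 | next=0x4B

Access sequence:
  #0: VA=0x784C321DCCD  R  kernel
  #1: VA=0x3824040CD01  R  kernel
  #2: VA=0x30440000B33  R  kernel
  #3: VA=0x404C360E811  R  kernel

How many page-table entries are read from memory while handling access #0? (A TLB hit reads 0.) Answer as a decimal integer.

Per-access translation:
#0 VA=0x784C321DCCD (r,kernel):
  L0 @0x24[15] → 0x26007  P=1,RW=1,US=1,PS=0
  L1 @0x26[19] → 0x28007  P=1,RW=1,US=1,PS=0
  L2 @0x28[25] → 0x2C007  P=1,RW=1,US=1,PS=0
  L3 @0x2C[29] → 0x30007  P=1,RW=1,US=1,PS=0
  ⇒ phys 0x30CCD  [4 reads]
#1 VA=0x3824040CD01 (r,kernel):
  L0 @0x24[7] → 0x32007  P=1,RW=1,US=1,PS=0
  L1 @0x32[9] → 0x35007  P=1,RW=1,US=1,PS=0
  L2 @0x35[2] → 0x39007  P=1,RW=1,US=1,PS=0
  L3 @0x39[12] → 0x3D007  P=1,RW=1,US=1,PS=0
  ⇒ phys 0x3DD01  [4 reads]
#2 VA=0x30440000B33 (r,kernel):
  L0 @0x24[6] → 0x40007  P=1,RW=1,US=1,PS=0
  L1 @0x40[17] → 0x44087  P=1,RW=1,US=1,PS=1
  ⇒ phys 0x44B33 (huge @L1)  [2 reads]
#3 VA=0x404C360E811 (r,kernel):
  L0 @0x24[8] → 0x46007  P=1,RW=1,US=1,PS=0
  L1 @0x46[19] → 0x47007  P=1,RW=1,US=1,PS=0
  L2 @0x47[27] → 0x48007  P=1,RW=1,US=1,PS=0
  L3 @0x48[14] → 0x4B007  P=1,RW=1,US=1,PS=0
  ⇒ phys 0x4B811  [4 reads]

Entries read for #0: 4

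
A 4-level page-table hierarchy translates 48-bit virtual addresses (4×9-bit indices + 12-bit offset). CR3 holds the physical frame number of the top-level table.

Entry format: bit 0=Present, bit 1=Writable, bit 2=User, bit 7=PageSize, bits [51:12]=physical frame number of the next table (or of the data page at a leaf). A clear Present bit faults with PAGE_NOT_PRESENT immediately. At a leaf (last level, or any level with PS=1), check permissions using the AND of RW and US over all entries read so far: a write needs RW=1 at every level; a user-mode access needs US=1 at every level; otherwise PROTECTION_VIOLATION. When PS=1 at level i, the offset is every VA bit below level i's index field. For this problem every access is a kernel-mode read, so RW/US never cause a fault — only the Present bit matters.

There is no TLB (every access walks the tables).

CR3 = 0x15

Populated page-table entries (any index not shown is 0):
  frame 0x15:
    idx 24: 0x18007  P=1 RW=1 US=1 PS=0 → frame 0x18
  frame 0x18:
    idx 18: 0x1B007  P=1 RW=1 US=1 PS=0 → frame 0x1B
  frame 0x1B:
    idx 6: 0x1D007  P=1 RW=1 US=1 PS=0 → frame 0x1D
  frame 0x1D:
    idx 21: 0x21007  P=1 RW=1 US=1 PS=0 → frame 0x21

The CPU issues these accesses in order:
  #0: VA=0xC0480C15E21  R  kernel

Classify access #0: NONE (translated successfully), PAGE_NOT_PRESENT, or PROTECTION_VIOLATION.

Per-access translation:
#0 VA=0xC0480C15E21 (r,kernel):
  lvl0: tbl 0x15, slot 24 ⇒ 0x18007 (P1/RW1/US1/PS0)
  lvl1: tbl 0x18, slot 18 ⇒ 0x1B007 (P1/RW1/US1/PS0)
  lvl2: tbl 0x1B, slot 6 ⇒ 0x1D007 (P1/RW1/US1/PS0)
  lvl3: tbl 0x1D, slot 21 ⇒ 0x21007 (P1/RW1/US1/PS0)
  ✓ 0x21E21  — 4 lookups

Access #0 fault: NONE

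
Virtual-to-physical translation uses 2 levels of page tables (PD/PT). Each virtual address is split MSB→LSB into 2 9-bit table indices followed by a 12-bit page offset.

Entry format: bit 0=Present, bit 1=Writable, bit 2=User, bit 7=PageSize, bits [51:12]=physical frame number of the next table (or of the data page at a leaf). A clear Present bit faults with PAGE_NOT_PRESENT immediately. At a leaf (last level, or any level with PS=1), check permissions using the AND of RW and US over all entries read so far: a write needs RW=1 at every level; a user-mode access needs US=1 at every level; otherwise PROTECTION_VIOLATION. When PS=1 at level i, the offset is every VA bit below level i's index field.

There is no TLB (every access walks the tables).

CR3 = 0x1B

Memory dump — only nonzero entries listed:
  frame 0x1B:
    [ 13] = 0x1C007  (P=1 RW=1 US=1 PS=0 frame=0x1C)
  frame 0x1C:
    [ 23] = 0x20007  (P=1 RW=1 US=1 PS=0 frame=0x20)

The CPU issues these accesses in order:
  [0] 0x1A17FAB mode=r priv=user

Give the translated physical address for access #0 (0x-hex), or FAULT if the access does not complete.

Trace:
#0 VA=0x1A17FAB (r,user):
  L0: frame=0x1B idx=13 entry=0x1C007 [P=1 RW=1 US=1 PS=0]
  L1: frame=0x1C idx=23 entry=0x20007 [P=1 RW=1 US=1 PS=0]
  ✓ 0x20FAB  — 2 lookups

Access #0 PA: 0x20FAB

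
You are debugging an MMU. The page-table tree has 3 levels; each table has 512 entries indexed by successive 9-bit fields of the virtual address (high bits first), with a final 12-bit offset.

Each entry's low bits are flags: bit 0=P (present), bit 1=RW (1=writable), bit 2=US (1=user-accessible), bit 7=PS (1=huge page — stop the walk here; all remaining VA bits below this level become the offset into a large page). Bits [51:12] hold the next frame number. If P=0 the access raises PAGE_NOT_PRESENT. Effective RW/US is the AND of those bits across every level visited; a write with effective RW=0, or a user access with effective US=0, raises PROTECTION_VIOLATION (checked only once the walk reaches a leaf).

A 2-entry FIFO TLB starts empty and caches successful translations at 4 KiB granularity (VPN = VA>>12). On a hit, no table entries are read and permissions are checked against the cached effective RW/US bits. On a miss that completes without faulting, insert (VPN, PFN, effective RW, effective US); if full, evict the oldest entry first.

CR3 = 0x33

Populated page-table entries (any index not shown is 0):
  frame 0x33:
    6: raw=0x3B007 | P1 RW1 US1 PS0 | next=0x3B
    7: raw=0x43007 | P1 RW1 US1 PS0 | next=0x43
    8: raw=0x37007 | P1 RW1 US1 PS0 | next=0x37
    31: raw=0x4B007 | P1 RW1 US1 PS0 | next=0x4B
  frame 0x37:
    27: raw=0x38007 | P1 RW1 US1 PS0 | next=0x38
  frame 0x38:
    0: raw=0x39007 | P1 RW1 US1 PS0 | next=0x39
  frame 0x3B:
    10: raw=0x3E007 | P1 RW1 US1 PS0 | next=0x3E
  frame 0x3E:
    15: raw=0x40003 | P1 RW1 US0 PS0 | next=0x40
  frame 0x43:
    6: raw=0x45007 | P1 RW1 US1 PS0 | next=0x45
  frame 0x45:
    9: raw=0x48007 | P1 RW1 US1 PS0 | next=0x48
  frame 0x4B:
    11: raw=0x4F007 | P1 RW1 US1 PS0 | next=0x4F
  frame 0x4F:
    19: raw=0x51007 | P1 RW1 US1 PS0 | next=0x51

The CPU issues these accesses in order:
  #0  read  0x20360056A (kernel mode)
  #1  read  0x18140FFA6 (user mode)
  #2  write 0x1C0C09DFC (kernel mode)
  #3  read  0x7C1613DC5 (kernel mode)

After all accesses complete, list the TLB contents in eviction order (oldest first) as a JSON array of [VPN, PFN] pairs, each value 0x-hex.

Per-access translation:
#0 VA=0x20360056A (r,kernel):
  [0] read 0x33 idx=8: raw=0x37007 flags P=1 W=1 U=1 S=0
  [1] read 0x37 idx=27: raw=0x38007 flags P=1 W=1 U=1 S=0
  [2] read 0x38 idx=0: raw=0x39007 flags P=1 W=1 U=1 S=0
  ⇒ phys 0x3956A  [3 reads]
#1 VA=0x18140FFA6 (r,user):
  [0] read 0x33 idx=6: raw=0x3B007 flags P=1 W=1 U=1 S=0
  [1] read 0x3B idx=10: raw=0x3E007 flags P=1 W=1 U=1 S=0
  [2] read 0x3E idx=15: raw=0x40003 flags P=1 W=1 U=0 S=0
  → PROTECTION_VIOLATION  (3 entries read)
#2 VA=0x1C0C09DFC (w,kernel):
  [0] read 0x33 idx=7: raw=0x43007 flags P=1 W=1 U=1 S=0
  [1] read 0x43 idx=6: raw=0x45007 flags P=1 W=1 U=1 S=0
  [2] read 0x45 idx=9: raw=0x48007 flags P=1 W=1 U=1 S=0
  ⇒ phys 0x48DFC  [3 reads]
#3 VA=0x7C1613DC5 (r,kernel):
  [0] read 0x33 idx=31: raw=0x4B007 flags P=1 W=1 U=1 S=0
  [1] read 0x4B idx=11: raw=0x4F007 flags P=1 W=1 U=1 S=0
  [2] read 0x4F idx=19: raw=0x51007 flags P=1 W=1 U=1 S=0
  ⇒ phys 0x51DC5  [3 reads]

TLB: [["0x1C0C09", "0x48"], ["0x7C1613", "0x51"]]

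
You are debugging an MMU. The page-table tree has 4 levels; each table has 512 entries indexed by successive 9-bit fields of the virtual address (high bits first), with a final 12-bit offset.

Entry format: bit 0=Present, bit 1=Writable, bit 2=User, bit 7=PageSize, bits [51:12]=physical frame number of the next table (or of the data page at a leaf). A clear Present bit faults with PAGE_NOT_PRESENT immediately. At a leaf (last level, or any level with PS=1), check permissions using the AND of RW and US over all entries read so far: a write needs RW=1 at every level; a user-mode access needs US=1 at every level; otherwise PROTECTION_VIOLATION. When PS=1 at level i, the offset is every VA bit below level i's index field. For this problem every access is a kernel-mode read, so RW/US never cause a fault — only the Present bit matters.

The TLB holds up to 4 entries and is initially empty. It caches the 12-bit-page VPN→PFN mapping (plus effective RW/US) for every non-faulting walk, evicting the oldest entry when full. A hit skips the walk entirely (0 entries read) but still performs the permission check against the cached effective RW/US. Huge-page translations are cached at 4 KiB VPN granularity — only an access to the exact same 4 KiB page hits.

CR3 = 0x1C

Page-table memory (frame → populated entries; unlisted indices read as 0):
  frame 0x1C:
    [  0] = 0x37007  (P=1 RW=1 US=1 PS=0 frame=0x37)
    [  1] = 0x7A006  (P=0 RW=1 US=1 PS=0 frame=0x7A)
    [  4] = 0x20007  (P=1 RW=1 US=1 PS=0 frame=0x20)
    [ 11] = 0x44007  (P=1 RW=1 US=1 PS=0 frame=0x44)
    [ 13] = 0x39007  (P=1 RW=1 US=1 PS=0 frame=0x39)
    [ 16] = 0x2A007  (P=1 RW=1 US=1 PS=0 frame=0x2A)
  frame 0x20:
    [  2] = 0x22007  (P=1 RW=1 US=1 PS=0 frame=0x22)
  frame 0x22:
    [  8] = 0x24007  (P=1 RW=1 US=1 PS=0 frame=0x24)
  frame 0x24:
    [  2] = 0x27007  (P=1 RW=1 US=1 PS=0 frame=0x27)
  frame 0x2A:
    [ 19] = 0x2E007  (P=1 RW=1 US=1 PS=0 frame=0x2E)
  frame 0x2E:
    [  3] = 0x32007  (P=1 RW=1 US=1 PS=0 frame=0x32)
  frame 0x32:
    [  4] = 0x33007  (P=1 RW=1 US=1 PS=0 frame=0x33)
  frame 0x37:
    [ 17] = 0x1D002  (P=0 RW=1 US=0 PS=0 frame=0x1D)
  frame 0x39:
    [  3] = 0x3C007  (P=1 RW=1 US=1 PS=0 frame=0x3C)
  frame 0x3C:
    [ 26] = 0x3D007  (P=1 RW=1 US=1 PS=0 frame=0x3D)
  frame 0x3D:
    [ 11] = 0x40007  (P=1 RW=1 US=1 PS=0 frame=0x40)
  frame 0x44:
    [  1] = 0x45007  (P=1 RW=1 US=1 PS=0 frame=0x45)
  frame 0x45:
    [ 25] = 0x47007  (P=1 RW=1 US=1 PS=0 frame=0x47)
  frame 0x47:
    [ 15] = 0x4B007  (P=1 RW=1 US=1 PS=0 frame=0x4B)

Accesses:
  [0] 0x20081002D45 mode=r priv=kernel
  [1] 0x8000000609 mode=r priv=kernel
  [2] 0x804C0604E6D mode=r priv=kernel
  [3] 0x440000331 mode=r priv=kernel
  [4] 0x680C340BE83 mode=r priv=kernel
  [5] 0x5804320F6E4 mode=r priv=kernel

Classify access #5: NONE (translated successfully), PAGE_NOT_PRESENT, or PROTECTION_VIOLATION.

Trace:
#0 VA=0x20081002D45 (r,kernel):
  [0] read 0x1C idx=4: raw=0x20007 flags P=1 W=1 U=1 S=0
  [1] read 0x20 idx=2: raw=0x22007 flags P=1 W=1 U=1 S=0
  [2] read 0x22 idx=8: raw=0x24007 flags P=1 W=1 U=1 S=0
  [3] read 0x24 idx=2: raw=0x27007 flags P=1 W=1 U=1 S=0
  ⇒ phys 0x27D45  [4 reads]
#1 VA=0x8000000609 (r,kernel):
  [0] read 0x1C idx=1: raw=0x7A006 flags P=0 W=1 U=1 S=0
  → PAGE_NOT_PRESENT  (1 entries read)
#2 VA=0x804C0604E6D (r,kernel):
  [0] read 0x1C idx=16: raw=0x2A007 flags P=1 W=1 U=1 S=0
  [1] read 0x2A idx=19: raw=0x2E007 flags P=1 W=1 U=1 S=0
  [2] read 0x2E idx=3: raw=0x32007 flags P=1 W=1 U=1 S=0
  [3] read 0x32 idx=4: raw=0x33007 flags P=1 W=1 U=1 S=0
  ⇒ phys 0x33E6D  [4 reads]
#3 VA=0x440000331 (r,kernel):
  [0] read 0x1C idx=0: raw=0x37007 flags P=1 W=1 U=1 S=0
  [1] read 0x37 idx=17: raw=0x1D002 flags P=0 W=1 U=0 S=0
  → PAGE_NOT_PRESENT  (2 entries read)
#4 VA=0x680C340BE83 (r,kernel):
  [0] read 0x1C idx=13: raw=0x39007 flags P=1 W=1 U=1 S=0
  [1] read 0x39 idx=3: raw=0x3C007 flags P=1 W=1 U=1 S=0
  [2] read 0x3C idx=26: raw=0x3D007 flags P=1 W=1 U=1 S=0
  [3] read 0x3D idx=11: raw=0x40007 flags P=1 W=1 U=1 S=0
  ⇒ phys 0x40E83  [4 reads]
#5 VA=0x5804320F6E4 (r,kernel):
  [0] read 0x1C idx=11: raw=0x44007 flags P=1 W=1 U=1 S=0
  [1] read 0x44 idx=1: raw=0x45007 flags P=1 W=1 U=1 S=0
  [2] read 0x45 idx=25: raw=0x47007 flags P=1 W=1 U=1 S=0
  [3] read 0x47 idx=15: raw=0x4B007 flags P=1 W=1 U=1 S=0
  ⇒ phys 0x4B6E4  [4 reads]

Access #5 fault: NONE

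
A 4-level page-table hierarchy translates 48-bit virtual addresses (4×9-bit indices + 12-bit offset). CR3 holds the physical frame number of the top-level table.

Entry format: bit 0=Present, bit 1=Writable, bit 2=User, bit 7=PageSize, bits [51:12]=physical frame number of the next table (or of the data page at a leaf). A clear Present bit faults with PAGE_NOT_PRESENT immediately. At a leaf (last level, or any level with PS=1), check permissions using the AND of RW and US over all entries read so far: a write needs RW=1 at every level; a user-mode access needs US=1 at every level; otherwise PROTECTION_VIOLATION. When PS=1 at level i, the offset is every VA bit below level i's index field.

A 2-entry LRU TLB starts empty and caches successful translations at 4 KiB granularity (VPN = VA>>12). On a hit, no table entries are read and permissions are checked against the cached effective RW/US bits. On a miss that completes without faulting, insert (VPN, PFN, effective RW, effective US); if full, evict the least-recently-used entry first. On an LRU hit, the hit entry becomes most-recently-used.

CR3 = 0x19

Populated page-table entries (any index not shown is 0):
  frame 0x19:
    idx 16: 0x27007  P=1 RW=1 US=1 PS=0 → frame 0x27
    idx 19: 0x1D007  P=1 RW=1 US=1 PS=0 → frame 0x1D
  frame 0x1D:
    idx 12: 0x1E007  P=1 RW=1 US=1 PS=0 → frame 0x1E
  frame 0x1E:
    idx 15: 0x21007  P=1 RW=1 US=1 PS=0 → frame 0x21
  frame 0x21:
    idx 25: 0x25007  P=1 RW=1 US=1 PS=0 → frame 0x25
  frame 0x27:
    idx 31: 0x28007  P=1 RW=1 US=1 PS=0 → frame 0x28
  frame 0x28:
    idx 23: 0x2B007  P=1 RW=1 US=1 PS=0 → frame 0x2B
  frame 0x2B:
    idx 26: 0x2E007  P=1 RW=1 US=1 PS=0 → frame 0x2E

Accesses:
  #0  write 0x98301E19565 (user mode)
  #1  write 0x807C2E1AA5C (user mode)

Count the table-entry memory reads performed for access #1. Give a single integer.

Per-access translation:
#0 VA=0x98301E19565 (w,user):
  L0 @0x19[19] → 0x1D007  P=1,RW=1,US=1,PS=0
  L1 @0x1D[12] → 0x1E007  P=1,RW=1,US=1,PS=0
  L2 @0x1E[15] → 0x21007  P=1,RW=1,US=1,PS=0
  L3 @0x21[25] → 0x25007  P=1,RW=1,US=1,PS=0
  ⇒ phys 0x25565  [4 reads]
#1 VA=0x807C2E1AA5C (w,user):
  L0 @0x19[16] → 0x27007  P=1,RW=1,US=1,PS=0
  L1 @0x27[31] → 0x28007  P=1,RW=1,US=1,PS=0
  L2 @0x28[23] → 0x2B007  P=1,RW=1,US=1,PS=0
  L3 @0x2B[26] → 0x2E007  P=1,RW=1,US=1,PS=0
  ⇒ phys 0x2EA5C  [4 reads]

Entries read for #1: 4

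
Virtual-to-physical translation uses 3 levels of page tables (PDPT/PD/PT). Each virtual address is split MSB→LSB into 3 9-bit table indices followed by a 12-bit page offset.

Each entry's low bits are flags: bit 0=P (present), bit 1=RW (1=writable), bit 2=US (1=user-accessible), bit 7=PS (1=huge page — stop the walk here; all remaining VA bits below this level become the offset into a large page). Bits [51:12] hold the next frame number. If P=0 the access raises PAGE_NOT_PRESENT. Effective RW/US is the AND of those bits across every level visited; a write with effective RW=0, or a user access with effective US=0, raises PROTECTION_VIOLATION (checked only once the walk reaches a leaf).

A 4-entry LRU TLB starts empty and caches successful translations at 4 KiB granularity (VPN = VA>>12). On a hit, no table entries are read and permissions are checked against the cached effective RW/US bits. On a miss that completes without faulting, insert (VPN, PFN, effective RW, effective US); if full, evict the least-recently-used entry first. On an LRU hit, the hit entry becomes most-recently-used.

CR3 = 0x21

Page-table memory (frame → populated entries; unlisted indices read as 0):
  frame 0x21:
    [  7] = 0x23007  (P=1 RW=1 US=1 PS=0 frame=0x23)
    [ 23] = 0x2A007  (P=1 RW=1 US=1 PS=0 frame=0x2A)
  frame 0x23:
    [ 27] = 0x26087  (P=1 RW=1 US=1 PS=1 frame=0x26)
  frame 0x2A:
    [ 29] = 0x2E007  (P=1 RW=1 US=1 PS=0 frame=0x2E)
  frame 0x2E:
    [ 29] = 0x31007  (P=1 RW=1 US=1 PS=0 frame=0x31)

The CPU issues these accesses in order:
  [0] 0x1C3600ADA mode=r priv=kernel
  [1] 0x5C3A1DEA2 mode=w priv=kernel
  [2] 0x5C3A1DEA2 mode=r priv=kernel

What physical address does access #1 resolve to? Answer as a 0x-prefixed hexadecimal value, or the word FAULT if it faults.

Walk each access:
#0 VA=0x1C3600ADA (r,kernel):
  [0] read 0x21 idx=7: raw=0x23007 flags P=1 W=1 U=1 S=0
  [1] read 0x23 idx=27: raw=0x26087 flags P=1 W=1 U=1 S=1
  ⇒ phys 0x26ADA (huge @L1)  [2 reads]
#1 VA=0x5C3A1DEA2 (w,kernel):
  [0] read 0x21 idx=23: raw=0x2A007 flags P=1 W=1 U=1 S=0
  [1] read 0x2A idx=29: raw=0x2E007 flags P=1 W=1 U=1 S=0
  [2] read 0x2E idx=29: raw=0x31007 flags P=1 W=1 U=1 S=0
  ⇒ phys 0x31EA2  [3 reads]
#2 VA=0x5C3A1DEA2 (r,kernel):
  TLB hit vpn=0x5C3A1D → PA=0x31EA2

Access #1 PA: 0x31EA2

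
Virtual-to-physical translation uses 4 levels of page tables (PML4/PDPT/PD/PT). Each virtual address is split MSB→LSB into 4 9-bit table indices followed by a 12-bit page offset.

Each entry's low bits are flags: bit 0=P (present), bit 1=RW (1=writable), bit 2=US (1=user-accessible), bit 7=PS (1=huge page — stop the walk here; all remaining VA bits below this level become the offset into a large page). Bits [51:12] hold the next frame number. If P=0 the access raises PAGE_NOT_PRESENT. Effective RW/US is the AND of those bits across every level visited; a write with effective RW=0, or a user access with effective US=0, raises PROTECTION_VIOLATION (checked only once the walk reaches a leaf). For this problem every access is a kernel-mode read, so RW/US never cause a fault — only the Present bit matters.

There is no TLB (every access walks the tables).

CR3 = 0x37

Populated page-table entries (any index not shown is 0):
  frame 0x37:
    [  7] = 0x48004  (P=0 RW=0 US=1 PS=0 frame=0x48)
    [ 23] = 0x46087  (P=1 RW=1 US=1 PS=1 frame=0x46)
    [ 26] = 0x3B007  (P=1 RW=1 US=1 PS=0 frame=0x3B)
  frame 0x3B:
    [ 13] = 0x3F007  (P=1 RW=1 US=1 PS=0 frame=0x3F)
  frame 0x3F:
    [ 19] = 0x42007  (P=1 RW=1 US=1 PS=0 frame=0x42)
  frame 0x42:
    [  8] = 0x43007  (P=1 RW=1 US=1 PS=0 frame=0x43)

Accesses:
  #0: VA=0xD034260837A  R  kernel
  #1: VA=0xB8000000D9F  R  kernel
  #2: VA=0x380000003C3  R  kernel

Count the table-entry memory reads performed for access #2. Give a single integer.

Trace:
#0 VA=0xD034260837A (r,kernel):
  L0: frame=0x37 idx=26 entry=0x3B007 [P=1 RW=1 US=1 PS=0]
  L1: frame=0x3B idx=13 entry=0x3F007 [P=1 RW=1 US=1 PS=0]
  L2: frame=0x3F idx=19 entry=0x42007 [P=1 RW=1 US=1 PS=0]
  L3: frame=0x42 idx=8 entry=0x43007 [P=1 RW=1 US=1 PS=0]
  ⇒ phys 0x4337A  [4 reads]
#1 VA=0xB8000000D9F (r,kernel):
  L0: frame=0x37 idx=23 entry=0x46087 [P=1 RW=1 US=1 PS=1]
  ⇒ phys 0x46D9F (huge @L0)  [1 reads]
#2 VA=0x380000003C3 (r,kernel):
  L0: frame=0x37 idx=7 entry=0x48004 [P=0 RW=0 US=1 PS=0]
  → PAGE_NOT_PRESENT  (1 entries read)

Entries read for #2: 1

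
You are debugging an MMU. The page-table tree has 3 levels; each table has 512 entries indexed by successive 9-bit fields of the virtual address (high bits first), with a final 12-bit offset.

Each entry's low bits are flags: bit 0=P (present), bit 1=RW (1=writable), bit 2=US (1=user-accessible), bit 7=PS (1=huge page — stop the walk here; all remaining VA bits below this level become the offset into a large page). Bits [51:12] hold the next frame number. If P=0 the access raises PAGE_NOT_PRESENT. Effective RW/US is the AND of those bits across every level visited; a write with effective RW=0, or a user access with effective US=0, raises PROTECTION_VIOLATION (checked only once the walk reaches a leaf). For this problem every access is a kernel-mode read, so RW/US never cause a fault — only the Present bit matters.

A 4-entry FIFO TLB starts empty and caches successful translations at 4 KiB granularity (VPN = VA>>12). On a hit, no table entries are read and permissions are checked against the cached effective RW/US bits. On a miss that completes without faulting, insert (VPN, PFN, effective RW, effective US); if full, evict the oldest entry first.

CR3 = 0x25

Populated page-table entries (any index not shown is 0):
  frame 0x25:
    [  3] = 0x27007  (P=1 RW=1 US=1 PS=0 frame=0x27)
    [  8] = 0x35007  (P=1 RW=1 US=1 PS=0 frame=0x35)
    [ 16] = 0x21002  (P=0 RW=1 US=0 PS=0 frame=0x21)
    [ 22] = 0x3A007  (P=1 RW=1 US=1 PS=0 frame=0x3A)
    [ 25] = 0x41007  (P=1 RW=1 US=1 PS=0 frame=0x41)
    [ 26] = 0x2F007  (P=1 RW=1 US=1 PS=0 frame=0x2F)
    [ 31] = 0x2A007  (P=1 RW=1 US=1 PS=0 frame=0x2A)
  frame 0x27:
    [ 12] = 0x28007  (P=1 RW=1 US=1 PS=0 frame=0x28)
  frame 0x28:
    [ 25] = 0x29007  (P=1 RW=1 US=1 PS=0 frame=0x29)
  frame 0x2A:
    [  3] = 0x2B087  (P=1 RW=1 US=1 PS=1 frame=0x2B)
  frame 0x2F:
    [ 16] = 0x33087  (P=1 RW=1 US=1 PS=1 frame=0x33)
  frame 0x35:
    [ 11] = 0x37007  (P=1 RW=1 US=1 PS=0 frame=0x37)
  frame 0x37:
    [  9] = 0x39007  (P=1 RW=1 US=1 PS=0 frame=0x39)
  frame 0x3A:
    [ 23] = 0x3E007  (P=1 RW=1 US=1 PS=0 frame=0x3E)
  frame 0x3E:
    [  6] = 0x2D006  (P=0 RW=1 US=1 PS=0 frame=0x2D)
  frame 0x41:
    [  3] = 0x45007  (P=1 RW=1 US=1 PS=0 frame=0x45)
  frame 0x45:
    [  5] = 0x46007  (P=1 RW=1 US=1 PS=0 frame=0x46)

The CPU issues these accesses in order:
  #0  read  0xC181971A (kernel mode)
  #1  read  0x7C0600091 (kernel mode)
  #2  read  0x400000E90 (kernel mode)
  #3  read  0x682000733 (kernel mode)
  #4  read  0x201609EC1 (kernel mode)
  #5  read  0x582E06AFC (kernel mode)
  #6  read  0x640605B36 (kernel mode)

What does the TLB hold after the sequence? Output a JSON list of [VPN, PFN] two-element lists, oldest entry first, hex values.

Per-access translation:
#0 VA=0xC181971A (r,kernel):
  [0] read 0x25 idx=3: raw=0x27007 flags P=1 W=1 U=1 S=0
  [1] read 0x27 idx=12: raw=0x28007 flags P=1 W=1 U=1 S=0
  [2] read 0x28 idx=25: raw=0x29007 flags P=1 W=1 U=1 S=0
  → PA=0x2971A  (3 entries read)
#1 VA=0x7C0600091 (r,kernel):
  [0] read 0x25 idx=31: raw=0x2A007 flags P=1 W=1 U=1 S=0
  [1] read 0x2A idx=3: raw=0x2B087 flags P=1 W=1 U=1 S=1
  → PA=0x2B091 (huge @L1)  (2 entries read)
#2 VA=0x400000E90 (r,kernel):
  [0] read 0x25 idx=16: raw=0x21002 flags P=0 W=1 U=0 S=0
  → PAGE_NOT_PRESENT  (1 entries read)
#3 VA=0x682000733 (r,kernel):
  [0] read 0x25 idx=26: raw=0x2F007 flags P=1 W=1 U=1 S=0
  [1] read 0x2F idx=16: raw=0x33087 flags P=1 W=1 U=1 S=1
  → PA=0x33733 (huge @L1)  (2 entries read)
#4 VA=0x201609EC1 (r,kernel):
  [0] read 0x25 idx=8: raw=0x35007 flags P=1 W=1 U=1 S=0
  [1] read 0x35 idx=11: raw=0x37007 flags P=1 W=1 U=1 S=0
  [2] read 0x37 idx=9: raw=0x39007 flags P=1 W=1 U=1 S=0
  → PA=0x39EC1  (3 entries read)
#5 VA=0x582E06AFC (r,kernel):
  [0] read 0x25 idx=22: raw=0x3A007 flags P=1 W=1 U=1 S=0
  [1] read 0x3A idx=23: raw=0x3E007 flags P=1 W=1 U=1 S=0
  [2] read 0x3E idx=6: raw=0x2D006 flags P=0 W=1 U=1 S=0
  → PAGE_NOT_PRESENT  (3 entries read)
#6 VA=0x640605B36 (r,kernel):
  [0] read 0x25 idx=25: raw=0x41007 flags P=1 W=1 U=1 S=0
  [1] read 0x41 idx=3: raw=0x45007 flags P=1 W=1 U=1 S=0
  [2] read 0x45 idx=5: raw=0x46007 flags P=1 W=1 U=1 S=0
  → PA=0x46B36  (3 entries read)

TLB: [["0x7C0600", "0x2B"], ["0x682000", "0x33"], ["0x201609", "0x39"], ["0x640605", "0x46"]]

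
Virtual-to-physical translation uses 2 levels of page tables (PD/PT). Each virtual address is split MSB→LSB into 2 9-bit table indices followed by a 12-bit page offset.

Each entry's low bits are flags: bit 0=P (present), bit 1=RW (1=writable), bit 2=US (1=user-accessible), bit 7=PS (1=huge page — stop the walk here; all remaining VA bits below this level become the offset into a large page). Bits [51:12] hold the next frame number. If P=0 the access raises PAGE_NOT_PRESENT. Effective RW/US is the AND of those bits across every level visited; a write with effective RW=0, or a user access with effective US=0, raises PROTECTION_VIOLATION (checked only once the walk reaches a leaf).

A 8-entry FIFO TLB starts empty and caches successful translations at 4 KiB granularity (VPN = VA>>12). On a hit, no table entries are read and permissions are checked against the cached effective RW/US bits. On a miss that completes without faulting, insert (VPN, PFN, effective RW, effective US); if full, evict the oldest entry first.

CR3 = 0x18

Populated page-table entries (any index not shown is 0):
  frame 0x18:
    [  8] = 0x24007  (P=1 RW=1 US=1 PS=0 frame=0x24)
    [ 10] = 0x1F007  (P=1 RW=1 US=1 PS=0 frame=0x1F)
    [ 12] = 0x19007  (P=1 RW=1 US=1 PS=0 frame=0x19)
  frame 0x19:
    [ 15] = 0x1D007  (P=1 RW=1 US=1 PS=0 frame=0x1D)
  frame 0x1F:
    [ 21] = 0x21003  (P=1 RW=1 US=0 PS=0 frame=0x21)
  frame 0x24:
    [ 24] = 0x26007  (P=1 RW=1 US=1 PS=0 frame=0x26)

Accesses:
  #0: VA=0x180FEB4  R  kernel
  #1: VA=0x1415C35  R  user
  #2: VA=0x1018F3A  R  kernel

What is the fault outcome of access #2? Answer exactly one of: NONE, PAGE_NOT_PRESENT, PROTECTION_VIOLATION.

Per-access translation:
#0 VA=0x180FEB4 (r,kernel):
  L0: frame=0x18 idx=12 entry=0x19007 [P=1 RW=1 US=1 PS=0]
  L1: frame=0x19 idx=15 entry=0x1D007 [P=1 RW=1 US=1 PS=0]
  → PA=0x1DEB4  (2 entries read)
#1 VA=0x1415C35 (r,user):
  L0: frame=0x18 idx=10 entry=0x1F007 [P=1 RW=1 US=1 PS=0]
  L1: frame=0x1F idx=21 entry=0x21003 [P=1 RW=1 US=0 PS=0]
  → PROTECTION_VIOLATION  (2 entries read)
#2 VA=0x1018F3A (r,kernel):
  L0: frame=0x18 idx=8 entry=0x24007 [P=1 RW=1 US=1 PS=0]
  L1: frame=0x24 idx=24 entry=0x26007 [P=1 RW=1 US=1 PS=0]
  → PA=0x26F3A  (2 entries read)

Access #2 fault: NONE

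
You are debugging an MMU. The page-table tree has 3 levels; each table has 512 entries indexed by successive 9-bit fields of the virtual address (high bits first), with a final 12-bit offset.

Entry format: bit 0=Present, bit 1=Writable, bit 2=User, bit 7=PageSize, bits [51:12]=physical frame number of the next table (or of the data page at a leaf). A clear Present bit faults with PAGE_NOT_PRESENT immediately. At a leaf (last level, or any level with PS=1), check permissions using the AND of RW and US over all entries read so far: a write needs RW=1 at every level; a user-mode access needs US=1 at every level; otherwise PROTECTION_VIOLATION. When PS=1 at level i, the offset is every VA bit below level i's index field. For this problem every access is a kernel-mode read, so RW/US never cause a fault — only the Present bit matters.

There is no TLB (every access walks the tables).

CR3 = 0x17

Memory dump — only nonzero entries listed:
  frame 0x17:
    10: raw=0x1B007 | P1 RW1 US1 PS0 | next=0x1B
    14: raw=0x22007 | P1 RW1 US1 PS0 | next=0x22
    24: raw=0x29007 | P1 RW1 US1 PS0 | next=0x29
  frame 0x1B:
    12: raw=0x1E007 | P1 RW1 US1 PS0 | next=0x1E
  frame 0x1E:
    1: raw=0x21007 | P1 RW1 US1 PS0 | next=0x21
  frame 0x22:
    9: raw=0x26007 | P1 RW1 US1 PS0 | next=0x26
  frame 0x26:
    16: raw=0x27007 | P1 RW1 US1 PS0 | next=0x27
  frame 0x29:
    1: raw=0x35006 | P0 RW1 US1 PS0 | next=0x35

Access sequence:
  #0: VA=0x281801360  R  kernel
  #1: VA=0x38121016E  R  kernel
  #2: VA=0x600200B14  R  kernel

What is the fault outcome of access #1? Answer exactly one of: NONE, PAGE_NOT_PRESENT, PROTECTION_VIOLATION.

Trace:
#0 VA=0x281801360 (r,kernel):
  lvl0: tbl 0x17, slot 10 ⇒ 0x1B007 (P1/RW1/US1/PS0)
  lvl1: tbl 0x1B, slot 12 ⇒ 0x1E007 (P1/RW1/US1/PS0)
  lvl2: tbl 0x1E, slot 1 ⇒ 0x21007 (P1/RW1/US1/PS0)
  → PA=0x21360  (3 entries read)
#1 VA=0x38121016E (r,kernel):
  lvl0: tbl 0x17, slot 14 ⇒ 0x22007 (P1/RW1/US1/PS0)
  lvl1: tbl 0x22, slot 9 ⇒ 0x26007 (P1/RW1/US1/PS0)
  lvl2: tbl 0x26, slot 16 ⇒ 0x27007 (P1/RW1/US1/PS0)
  → PA=0x2716E  (3 entries read)
#2 VA=0x600200B14 (r,kernel):
  lvl0: tbl 0x17, slot 24 ⇒ 0x29007 (P1/RW1/US1/PS0)
  lvl1: tbl 0x29, slot 1 ⇒ 0x35006 (P0/RW1/US1/PS0)
  ✗ PAGE_NOT_PRESENT  [2 reads]

Access #1 fault: NONE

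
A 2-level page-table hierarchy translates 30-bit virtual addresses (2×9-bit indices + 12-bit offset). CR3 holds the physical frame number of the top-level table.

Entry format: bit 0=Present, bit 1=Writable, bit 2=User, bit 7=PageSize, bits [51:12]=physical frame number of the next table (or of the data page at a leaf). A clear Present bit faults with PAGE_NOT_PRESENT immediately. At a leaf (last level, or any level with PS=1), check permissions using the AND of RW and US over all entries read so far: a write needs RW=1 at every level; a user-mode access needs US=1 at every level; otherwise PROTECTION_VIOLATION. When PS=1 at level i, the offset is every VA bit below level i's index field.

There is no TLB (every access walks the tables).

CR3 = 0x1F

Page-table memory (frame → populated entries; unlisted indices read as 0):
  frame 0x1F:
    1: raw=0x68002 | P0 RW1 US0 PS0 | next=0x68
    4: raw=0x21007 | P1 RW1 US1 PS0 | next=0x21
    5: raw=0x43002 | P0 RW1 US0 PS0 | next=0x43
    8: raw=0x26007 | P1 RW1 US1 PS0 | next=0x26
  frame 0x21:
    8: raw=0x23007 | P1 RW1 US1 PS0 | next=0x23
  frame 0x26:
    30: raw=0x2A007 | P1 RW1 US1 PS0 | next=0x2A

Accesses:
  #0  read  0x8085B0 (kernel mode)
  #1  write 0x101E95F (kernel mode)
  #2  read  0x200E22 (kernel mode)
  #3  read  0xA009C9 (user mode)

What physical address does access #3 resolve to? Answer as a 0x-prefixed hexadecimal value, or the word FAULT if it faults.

Walk each access:
#0 VA=0x8085B0 (r,kernel):
  lvl0: tbl 0x1F, slot 4 ⇒ 0x21007 (P1/RW1/US1/PS0)
  lvl1: tbl 0x21, slot 8 ⇒ 0x23007 (P1/RW1/US1/PS0)
  → PA=0x235B0  (2 entries read)
#1 VA=0x101E95F (w,kernel):
  lvl0: tbl 0x1F, slot 8 ⇒ 0x26007 (P1/RW1/US1/PS0)
  lvl1: tbl 0x26, slot 30 ⇒ 0x2A007 (P1/RW1/US1/PS0)
  → PA=0x2A95F  (2 entries read)
#2 VA=0x200E22 (r,kernel):
  lvl0: tbl 0x1F, slot 1 ⇒ 0x68002 (P0/RW1/US0/PS0)
  ✗ PAGE_NOT_PRESENT  [1 reads]
#3 VA=0xA009C9 (r,user):
  lvl0: tbl 0x1F, slot 5 ⇒ 0x43002 (P0/RW1/US0/PS0)
  ✗ PAGE_NOT_PRESENT  [1 reads]

Access #3 PA: FAULT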